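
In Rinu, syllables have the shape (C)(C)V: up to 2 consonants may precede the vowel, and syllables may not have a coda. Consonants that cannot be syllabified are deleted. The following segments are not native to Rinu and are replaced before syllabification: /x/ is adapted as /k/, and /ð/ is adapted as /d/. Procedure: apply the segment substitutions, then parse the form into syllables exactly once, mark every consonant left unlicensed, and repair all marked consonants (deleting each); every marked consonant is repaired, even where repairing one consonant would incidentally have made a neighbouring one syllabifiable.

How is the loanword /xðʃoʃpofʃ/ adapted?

dʃoʃpo

Substitution: /x/ → /k/, /ð/ → /d/, giving /kdʃoʃpofʃ/.
Syllabifying with onset maximization leaves /k/, /f/, /ʃ/ stranded (no codas are permitted; onsets may contain at most 2 consonants).
Deletion applies to /k/, /f/, /ʃ/.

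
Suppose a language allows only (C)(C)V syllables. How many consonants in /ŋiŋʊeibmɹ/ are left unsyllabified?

Under (C)(C)V, the unsyllabifiable consonants are /b/, /m/, /ɹ/ (no codas are permitted; onsets may contain at most 2 consonants).

3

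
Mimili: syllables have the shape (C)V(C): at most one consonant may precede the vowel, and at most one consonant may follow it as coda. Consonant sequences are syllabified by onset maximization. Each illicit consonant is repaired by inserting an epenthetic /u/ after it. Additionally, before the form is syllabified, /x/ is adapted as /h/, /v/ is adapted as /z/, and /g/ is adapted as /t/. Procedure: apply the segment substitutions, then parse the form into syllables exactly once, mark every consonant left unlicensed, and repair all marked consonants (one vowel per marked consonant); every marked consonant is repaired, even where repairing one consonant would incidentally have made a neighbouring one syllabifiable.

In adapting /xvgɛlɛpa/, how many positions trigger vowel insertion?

2

After substitution the input is /hztɛlɛpa/.
The unsyllabifiable consonants are /h/, /z/; each receives one epenthetic vowel.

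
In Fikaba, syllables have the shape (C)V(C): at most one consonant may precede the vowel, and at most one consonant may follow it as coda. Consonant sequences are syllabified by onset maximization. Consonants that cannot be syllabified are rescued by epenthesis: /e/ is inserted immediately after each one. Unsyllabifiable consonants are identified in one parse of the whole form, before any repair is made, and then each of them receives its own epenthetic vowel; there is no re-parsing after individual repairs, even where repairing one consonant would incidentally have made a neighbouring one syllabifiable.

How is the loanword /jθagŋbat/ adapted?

jeθagŋebat

The consonants /j/, /ŋ/ cannot be parsed into a legal (C)V(C) syllable (at most one coda consonant is licensed; onsets are limited to one consonant).
Each unlicensed consonant becomes the onset of a new syllable: /j/ → /je/, /ŋ/ → /ŋe/.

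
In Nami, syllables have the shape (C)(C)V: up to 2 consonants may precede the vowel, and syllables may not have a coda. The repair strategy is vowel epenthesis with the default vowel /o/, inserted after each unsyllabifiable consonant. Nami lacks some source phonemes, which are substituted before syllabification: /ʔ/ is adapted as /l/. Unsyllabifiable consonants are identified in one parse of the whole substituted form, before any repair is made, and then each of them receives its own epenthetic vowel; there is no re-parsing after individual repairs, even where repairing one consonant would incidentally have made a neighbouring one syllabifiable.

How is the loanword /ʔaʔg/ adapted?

lalogo

Substitution: /ʔ/ → /l/, giving /lalg/.
Under (C)(C)V, the unsyllabifiable consonants are /l/, /g/ (no codas are permitted; onsets may contain at most 2 consonants).
Epenthesis after each stranded consonant: /l/ → /lo/, /g/ → /go/.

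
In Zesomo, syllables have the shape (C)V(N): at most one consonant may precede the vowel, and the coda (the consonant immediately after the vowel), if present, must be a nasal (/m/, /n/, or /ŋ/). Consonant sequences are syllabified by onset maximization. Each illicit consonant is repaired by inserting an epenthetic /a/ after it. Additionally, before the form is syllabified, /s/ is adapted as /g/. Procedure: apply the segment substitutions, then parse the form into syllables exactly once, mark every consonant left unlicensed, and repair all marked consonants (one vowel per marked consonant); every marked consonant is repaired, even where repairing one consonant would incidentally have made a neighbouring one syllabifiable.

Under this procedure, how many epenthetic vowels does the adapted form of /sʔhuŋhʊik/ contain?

After substitution the input is /gʔhuŋhʊik/.
The unsyllabifiable consonants are /g/, /ʔ/, /k/; each receives one epenthetic vowel.

3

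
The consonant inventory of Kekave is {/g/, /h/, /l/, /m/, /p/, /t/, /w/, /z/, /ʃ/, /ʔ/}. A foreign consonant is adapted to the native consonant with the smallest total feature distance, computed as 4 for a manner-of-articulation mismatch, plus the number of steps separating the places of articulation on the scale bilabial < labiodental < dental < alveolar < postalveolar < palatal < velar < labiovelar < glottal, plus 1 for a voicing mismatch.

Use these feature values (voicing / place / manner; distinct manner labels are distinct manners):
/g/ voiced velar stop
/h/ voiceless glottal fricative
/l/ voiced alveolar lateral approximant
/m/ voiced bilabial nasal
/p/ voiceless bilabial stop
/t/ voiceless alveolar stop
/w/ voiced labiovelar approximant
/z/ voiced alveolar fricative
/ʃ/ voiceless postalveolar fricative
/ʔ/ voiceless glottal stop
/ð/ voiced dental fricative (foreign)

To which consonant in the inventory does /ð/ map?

/z/ is closest: same manner (fricative), place distance 1 (dental→alveolar), same voicing; total 1. Next closest is /ʃ/ at distance 3.

z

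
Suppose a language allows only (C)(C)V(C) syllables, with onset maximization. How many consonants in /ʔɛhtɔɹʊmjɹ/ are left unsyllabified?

2

Syllabifying with onset maximization leaves /j/, /ɹ/ stranded (at most one coda consonant is licensed; onsets may contain at most 2 consonants).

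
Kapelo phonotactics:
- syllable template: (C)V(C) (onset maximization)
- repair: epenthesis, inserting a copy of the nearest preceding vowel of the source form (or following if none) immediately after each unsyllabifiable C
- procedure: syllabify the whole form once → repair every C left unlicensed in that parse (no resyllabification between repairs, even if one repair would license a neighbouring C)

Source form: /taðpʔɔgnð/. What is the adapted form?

taðpaʔɔgnɔðɔ

Under (C)V(C), the unsyllabifiable consonants are /p/, /n/, /ð/ (at most one coda consonant is licensed; onsets are limited to one consonant).
Epenthesis after each stranded consonant: /p/ → /pa/, /n/ → /nɔ/, /ð/ → /ðɔ/.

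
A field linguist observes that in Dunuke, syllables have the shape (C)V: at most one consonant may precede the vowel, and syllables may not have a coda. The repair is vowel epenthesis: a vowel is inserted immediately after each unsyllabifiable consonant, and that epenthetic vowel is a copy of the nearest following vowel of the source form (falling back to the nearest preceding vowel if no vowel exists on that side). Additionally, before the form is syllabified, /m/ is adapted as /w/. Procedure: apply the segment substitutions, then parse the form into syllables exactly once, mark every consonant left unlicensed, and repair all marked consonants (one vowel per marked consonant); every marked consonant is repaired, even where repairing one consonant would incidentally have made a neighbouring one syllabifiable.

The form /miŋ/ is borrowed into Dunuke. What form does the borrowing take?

Substitution: /m/ → /w/, giving /wiŋ/.
Syllabifying with onset maximization leaves /ŋ/ stranded (no codas are permitted; onsets are limited to one consonant).
Each unlicensed consonant becomes the onset of a new syllable: /ŋ/ → /ŋi/.

wiŋi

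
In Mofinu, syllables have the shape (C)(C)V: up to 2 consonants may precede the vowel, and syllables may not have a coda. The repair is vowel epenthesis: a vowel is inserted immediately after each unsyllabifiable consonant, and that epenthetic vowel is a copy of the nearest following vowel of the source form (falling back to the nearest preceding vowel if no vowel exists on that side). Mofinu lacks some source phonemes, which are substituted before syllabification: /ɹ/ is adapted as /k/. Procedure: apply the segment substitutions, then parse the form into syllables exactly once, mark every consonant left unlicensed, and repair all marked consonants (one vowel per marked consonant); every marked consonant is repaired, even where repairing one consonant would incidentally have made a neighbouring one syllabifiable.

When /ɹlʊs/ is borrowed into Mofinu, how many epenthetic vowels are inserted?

After substitution the input is /klʊs/.
The unsyllabifiable consonants are /s/; each receives one epenthetic vowel.

1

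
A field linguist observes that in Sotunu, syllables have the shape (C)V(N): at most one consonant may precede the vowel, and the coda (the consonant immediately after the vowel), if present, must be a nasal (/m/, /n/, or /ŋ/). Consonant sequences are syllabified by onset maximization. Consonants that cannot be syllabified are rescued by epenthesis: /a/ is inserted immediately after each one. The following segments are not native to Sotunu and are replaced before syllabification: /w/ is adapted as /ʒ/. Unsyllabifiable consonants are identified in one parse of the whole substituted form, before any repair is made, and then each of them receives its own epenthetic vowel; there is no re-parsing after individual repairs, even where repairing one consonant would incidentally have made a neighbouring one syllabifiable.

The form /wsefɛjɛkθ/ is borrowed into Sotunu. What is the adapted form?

ʒasefɛjɛkaθa

Substitution: /w/ → /ʒ/, giving /ʒsefɛjɛkθ/.
Syllabifying with onset maximization leaves /ʒ/, /k/, /θ/ stranded (only a nasal (/m/, /n/, or /ŋ/) is licensed in coda position; onsets are limited to one consonant).
Inserting the epenthetic vowel yields /ʒ/ → /ʒa/, /k/ → /ka/, /θ/ → /θa/.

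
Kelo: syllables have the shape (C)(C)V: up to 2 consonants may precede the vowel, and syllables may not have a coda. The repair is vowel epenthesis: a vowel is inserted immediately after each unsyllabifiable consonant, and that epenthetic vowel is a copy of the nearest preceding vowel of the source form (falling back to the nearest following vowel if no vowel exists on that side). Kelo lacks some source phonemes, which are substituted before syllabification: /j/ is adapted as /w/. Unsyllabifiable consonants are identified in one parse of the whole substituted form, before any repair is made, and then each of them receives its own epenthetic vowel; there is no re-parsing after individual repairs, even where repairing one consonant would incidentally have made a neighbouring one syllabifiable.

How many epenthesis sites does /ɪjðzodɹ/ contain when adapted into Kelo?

After substitution the input is /ɪwðzodɹ/.
The unsyllabifiable consonants are /w/, /d/, /ɹ/; each receives one epenthetic vowel.

3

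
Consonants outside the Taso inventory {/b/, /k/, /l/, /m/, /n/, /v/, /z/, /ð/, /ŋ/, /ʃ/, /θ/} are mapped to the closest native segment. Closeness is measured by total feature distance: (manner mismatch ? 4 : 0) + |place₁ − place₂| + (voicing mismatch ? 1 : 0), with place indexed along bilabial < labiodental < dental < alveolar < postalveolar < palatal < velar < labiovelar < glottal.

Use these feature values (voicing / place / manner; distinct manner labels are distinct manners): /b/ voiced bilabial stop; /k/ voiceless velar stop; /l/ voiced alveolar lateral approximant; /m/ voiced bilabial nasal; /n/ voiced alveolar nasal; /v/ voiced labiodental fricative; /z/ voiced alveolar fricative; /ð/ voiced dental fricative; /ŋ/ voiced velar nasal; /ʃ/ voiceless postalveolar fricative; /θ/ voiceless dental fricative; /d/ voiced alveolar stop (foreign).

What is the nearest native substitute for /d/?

/b/ is closest: same manner (stop), place distance 3 (alveolar→bilabial), same voicing; total 3. Next closest is /k/ at distance 4.

b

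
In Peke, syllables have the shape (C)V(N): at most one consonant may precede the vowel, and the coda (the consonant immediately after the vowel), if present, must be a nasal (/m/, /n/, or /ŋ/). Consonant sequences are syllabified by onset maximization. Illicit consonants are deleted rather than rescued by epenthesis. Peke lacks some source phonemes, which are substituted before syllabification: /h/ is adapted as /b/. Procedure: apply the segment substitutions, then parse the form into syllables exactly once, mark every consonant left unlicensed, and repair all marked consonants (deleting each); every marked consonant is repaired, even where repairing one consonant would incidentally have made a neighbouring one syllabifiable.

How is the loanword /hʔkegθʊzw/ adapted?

keθʊ

Substitution: /h/ → /b/, giving /bʔkegθʊzw/.
The consonants /b/, /ʔ/, /g/, /z/, /w/ cannot be parsed into a legal (C)V(N) syllable (only a nasal (/m/, /n/, or /ŋ/) is licensed in coda position; onsets are limited to one consonant).
Deletion applies to /b/, /ʔ/, /g/, /z/, /w/.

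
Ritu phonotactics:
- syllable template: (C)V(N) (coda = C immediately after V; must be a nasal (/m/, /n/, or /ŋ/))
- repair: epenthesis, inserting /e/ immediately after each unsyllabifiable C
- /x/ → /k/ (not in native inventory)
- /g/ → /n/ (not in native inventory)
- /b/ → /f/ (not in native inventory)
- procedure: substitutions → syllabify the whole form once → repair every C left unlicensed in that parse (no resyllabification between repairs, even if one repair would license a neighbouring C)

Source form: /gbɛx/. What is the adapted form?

nefɛke

Substitution: /g/ → /n/, /b/ → /f/, /x/ → /k/, giving /nfɛk/.
Syllabifying with onset maximization leaves /n/, /k/ stranded (only a nasal (/m/, /n/, or /ŋ/) is licensed in coda position; onsets are limited to one consonant).
Inserting the epenthetic vowel yields /n/ → /ne/, /k/ → /ke/.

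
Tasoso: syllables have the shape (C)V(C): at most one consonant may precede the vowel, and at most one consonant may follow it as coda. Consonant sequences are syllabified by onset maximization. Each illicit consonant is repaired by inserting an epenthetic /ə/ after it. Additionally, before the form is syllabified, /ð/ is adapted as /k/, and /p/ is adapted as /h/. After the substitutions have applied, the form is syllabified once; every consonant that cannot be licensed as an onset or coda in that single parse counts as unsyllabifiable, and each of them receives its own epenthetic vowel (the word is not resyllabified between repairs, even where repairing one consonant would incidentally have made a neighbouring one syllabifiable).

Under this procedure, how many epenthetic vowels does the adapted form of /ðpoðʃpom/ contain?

After substitution the input is /khokʃhom/.
The unsyllabifiable consonants are /k/, /ʃ/; each receives one epenthetic vowel.

2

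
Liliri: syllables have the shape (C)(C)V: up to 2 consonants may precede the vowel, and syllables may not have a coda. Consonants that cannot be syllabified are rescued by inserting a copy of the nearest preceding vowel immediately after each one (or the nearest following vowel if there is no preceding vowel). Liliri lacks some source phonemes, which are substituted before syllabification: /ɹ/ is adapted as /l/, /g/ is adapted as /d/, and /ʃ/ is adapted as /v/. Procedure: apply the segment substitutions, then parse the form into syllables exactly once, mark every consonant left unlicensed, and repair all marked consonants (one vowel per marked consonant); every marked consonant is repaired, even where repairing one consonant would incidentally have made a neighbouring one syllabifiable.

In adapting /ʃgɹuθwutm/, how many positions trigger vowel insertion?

3

After substitution the input is /vdluθwutm/.
The unsyllabifiable consonants are /v/, /t/, /m/; each receives one epenthetic vowel.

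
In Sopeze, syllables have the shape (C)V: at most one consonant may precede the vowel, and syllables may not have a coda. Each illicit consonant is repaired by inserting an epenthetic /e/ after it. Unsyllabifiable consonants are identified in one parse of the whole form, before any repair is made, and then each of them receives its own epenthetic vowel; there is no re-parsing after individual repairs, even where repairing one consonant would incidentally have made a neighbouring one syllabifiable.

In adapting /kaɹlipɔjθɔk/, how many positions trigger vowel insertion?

The unsyllabifiable consonants are /ɹ/, /j/, /k/; each receives one epenthetic vowel.

3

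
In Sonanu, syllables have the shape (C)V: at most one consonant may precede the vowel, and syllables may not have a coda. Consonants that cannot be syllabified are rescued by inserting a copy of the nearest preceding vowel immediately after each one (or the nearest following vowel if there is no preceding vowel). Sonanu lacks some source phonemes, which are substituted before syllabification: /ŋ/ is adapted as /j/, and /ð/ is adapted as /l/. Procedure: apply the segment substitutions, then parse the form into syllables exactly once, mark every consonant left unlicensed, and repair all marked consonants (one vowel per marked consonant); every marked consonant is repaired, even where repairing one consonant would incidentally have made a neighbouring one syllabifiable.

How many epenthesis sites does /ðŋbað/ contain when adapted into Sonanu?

After substitution the input is /ljbal/.
The unsyllabifiable consonants are /l/, /j/, /l/; each receives one epenthetic vowel.

3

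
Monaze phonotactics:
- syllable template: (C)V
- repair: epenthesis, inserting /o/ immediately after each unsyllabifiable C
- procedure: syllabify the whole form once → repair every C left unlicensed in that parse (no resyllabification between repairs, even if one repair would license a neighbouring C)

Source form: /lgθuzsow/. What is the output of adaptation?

Syllabifying with onset maximization leaves /l/, /g/, /z/, /w/ stranded (no codas are permitted; onsets are limited to one consonant).
Epenthesis after each stranded consonant: /l/ → /lo/, /g/ → /go/, /z/ → /zo/, /w/ → /wo/.

logoθuzosowo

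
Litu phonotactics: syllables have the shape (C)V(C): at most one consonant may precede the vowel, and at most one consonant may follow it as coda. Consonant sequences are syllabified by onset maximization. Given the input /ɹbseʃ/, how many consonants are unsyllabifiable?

2

The consonants /ɹ/, /b/ cannot be parsed into a legal (C)V(C) syllable (at most one coda consonant is licensed; onsets are limited to one consonant).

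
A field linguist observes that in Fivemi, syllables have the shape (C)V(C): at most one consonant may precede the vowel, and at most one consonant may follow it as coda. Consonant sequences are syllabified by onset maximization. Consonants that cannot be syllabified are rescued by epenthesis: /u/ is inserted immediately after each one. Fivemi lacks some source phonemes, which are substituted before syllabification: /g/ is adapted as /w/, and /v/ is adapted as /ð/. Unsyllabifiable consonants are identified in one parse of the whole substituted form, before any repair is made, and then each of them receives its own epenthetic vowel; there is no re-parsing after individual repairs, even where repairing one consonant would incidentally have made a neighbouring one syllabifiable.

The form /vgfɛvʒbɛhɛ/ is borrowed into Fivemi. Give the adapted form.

Substitution: /v/ → /ð/, /g/ → /w/, giving /ðwfɛðʒbɛhɛ/.
Syllabifying with onset maximization leaves /ð/, /w/, /ʒ/ stranded (at most one coda consonant is licensed; onsets are limited to one consonant).
Epenthesis after each stranded consonant: /ð/ → /ðu/, /w/ → /wu/, /ʒ/ → /ʒu/.

ðuwufɛðʒubɛhɛ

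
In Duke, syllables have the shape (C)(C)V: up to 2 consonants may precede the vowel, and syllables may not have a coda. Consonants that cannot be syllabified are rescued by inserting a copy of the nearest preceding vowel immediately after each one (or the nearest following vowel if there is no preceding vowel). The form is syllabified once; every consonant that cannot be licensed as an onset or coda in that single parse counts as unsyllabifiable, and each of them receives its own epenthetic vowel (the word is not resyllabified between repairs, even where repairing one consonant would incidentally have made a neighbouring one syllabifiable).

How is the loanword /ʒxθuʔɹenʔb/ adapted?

Syllabifying with onset maximization leaves /ʒ/, /n/, /ʔ/, /b/ stranded (no codas are permitted; onsets may contain at most 2 consonants).
Inserting the epenthetic vowel yields /ʒ/ → /ʒu/, /n/ → /ne/, /ʔ/ → /ʔe/, /b/ → /be/.

ʒuxθuʔɹeneʔebe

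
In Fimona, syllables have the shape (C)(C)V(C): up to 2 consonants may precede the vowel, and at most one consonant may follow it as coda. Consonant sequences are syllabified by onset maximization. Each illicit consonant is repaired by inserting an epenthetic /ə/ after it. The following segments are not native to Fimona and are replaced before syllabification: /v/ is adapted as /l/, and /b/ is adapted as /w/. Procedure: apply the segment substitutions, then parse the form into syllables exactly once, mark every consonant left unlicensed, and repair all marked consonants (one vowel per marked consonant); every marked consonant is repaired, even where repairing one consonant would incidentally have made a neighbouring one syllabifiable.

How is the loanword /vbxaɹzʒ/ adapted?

ləwxaɹzəʒə

Substitution: /v/ → /l/, /b/ → /w/, giving /lwxaɹzʒ/.
Syllabifying with onset maximization leaves /l/, /z/, /ʒ/ stranded (at most one coda consonant is licensed; onsets may contain at most 2 consonants).
Inserting the epenthetic vowel yields /l/ → /lə/, /z/ → /zə/, /ʒ/ → /ʒə/.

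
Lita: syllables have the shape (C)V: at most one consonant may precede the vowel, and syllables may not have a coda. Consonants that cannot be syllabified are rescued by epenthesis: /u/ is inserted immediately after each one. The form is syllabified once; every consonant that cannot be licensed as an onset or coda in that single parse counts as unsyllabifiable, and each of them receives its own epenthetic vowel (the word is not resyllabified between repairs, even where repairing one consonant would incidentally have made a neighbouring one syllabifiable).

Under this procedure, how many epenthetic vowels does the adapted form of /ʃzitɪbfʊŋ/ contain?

3

The unsyllabifiable consonants are /ʃ/, /b/, /ŋ/; each receives one epenthetic vowel.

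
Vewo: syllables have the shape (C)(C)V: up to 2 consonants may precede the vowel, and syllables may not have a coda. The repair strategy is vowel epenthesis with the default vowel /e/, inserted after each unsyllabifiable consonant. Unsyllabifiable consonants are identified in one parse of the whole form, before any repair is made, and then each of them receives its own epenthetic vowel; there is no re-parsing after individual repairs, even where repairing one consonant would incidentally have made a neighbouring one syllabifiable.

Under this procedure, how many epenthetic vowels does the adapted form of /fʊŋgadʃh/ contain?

3

The unsyllabifiable consonants are /d/, /ʃ/, /h/; each receives one epenthetic vowel.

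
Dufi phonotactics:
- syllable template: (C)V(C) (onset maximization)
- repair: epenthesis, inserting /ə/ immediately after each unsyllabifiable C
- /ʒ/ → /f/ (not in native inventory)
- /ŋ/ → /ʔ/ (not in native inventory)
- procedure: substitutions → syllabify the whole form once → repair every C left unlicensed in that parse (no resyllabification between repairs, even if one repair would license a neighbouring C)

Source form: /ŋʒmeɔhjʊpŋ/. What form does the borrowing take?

Substitution: /ŋ/ → /ʔ/, /ʒ/ → /f/, giving /ʔfmeɔhjʊpʔ/.
Under (C)V(C), the unsyllabifiable consonants are /ʔ/, /f/, /ʔ/ (at most one coda consonant is licensed; onsets are limited to one consonant).
Inserting the epenthetic vowel yields /ʔ/ → /ʔə/, /f/ → /fə/, /ʔ/ → /ʔə/.

ʔəfəmeɔhjʊpʔə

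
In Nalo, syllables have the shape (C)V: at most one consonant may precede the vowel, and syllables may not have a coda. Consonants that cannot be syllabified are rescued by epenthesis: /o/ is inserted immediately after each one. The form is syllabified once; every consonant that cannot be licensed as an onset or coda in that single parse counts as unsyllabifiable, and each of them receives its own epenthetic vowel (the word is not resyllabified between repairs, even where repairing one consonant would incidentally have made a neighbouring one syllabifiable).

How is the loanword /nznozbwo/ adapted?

nozonozobowo

Under (C)V, the unsyllabifiable consonants are /n/, /z/, /z/, /b/ (no codas are permitted; onsets are limited to one consonant).
Inserting the epenthetic vowel yields /n/ → /no/, /z/ → /zo/, /z/ → /zo/, /b/ → /bo/.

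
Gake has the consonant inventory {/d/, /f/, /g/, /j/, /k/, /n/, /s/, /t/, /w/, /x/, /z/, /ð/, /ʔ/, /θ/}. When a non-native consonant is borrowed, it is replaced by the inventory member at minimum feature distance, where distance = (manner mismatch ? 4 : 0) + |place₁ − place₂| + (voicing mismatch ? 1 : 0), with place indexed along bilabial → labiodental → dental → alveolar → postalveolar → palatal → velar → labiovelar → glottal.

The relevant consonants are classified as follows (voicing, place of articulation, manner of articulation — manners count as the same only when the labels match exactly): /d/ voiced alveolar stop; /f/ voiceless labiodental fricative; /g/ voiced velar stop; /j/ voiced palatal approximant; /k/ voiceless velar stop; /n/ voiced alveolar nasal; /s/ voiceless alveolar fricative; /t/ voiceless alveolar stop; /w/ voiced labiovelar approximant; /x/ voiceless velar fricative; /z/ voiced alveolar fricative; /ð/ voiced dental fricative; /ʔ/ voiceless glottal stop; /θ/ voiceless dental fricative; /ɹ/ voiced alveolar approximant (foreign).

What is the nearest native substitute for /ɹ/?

j

/j/ is closest: same manner (approximant), place distance 2 (alveolar→palatal), same voicing; total 2. Next closest is /d/ at distance 4.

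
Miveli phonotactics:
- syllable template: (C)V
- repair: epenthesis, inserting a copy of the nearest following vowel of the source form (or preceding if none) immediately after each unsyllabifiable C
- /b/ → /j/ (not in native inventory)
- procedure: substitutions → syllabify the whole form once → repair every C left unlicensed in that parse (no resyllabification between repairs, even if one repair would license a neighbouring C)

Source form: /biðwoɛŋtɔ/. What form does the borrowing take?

jiðowoɛŋɔtɔ

Substitution: /b/ → /j/, giving /jiðwoɛŋtɔ/.
Syllabifying with onset maximization leaves /ð/, /ŋ/ stranded (no codas are permitted; onsets are limited to one consonant).
Inserting the epenthetic vowel yields /ð/ → /ðo/, /ŋ/ → /ŋɔ/.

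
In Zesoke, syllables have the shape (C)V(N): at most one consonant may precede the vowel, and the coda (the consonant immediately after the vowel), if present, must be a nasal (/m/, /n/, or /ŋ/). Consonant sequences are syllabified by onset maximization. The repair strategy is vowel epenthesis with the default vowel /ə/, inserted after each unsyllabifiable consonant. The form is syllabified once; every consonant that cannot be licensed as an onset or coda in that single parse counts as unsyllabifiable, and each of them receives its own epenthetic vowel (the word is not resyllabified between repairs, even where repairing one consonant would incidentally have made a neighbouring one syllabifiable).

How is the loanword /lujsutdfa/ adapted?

lujəsutədəfa

The consonants /j/, /t/, /d/ cannot be parsed into a legal (C)V(N) syllable (only a nasal (/m/, /n/, or /ŋ/) is licensed in coda position; onsets are limited to one consonant).
Inserting the epenthetic vowel yields /j/ → /jə/, /t/ → /tə/, /d/ → /də/.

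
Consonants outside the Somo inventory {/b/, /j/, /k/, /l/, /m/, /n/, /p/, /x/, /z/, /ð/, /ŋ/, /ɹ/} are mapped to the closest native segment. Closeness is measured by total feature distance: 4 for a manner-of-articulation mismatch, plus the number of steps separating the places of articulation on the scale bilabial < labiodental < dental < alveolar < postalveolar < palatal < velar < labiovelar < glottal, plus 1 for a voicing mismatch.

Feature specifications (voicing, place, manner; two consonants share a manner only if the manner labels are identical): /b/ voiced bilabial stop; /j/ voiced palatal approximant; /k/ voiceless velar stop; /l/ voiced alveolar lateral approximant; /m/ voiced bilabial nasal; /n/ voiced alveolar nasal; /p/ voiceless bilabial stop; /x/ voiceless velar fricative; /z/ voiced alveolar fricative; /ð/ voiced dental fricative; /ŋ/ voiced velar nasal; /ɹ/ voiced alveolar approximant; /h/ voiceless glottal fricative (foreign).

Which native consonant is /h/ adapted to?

x

/x/ is closest: same manner (fricative), place distance 2 (glottal→velar), same voicing; total 2. Next closest is /k/ at distance 6.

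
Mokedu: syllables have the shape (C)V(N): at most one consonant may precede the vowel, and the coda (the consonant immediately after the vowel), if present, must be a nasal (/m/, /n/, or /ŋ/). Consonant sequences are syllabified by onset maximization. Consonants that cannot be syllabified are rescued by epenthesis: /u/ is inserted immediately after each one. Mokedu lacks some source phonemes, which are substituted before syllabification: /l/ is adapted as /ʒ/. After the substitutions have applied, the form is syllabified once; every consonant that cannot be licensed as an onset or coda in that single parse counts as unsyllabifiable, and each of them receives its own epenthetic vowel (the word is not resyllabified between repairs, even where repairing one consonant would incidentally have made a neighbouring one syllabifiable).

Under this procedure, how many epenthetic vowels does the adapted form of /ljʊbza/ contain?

After substitution the input is /ʒjʊbza/.
The unsyllabifiable consonants are /ʒ/, /b/; each receives one epenthetic vowel.

2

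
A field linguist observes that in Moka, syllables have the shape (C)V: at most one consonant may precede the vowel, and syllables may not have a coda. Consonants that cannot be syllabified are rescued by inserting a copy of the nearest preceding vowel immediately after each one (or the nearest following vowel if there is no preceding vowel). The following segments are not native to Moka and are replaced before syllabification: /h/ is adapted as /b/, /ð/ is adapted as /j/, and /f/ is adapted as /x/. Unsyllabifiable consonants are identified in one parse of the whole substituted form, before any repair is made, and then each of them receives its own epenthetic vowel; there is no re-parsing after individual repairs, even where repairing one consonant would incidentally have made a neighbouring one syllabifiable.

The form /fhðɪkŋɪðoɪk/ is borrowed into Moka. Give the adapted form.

xɪbɪjɪkɪŋɪjoɪkɪ

Substitution: /f/ → /x/, /h/ → /b/, /ð/ → /j/, giving /xbjɪkŋɪjoɪk/.
The consonants /x/, /b/, /k/, /k/ cannot be parsed into a legal (C)V syllable (no codas are permitted; onsets are limited to one consonant).
Epenthesis after each stranded consonant: /x/ → /xɪ/, /b/ → /bɪ/, /k/ → /kɪ/, /k/ → /kɪ/.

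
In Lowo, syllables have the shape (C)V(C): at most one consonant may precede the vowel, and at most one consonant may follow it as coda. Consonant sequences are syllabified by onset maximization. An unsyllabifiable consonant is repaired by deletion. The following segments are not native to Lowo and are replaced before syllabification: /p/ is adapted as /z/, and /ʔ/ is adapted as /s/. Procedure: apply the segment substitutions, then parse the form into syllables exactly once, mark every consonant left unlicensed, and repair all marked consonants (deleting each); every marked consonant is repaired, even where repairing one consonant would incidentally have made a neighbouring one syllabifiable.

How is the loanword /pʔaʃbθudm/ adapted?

Substitution: /p/ → /z/, /ʔ/ → /s/, giving /zsaʃbθudm/.
The consonants /z/, /b/, /m/ cannot be parsed into a legal (C)V(C) syllable (at most one coda consonant is licensed; onsets are limited to one consonant).
Deleting the stranded consonants removes /z/, /b/, /m/.

saʃθud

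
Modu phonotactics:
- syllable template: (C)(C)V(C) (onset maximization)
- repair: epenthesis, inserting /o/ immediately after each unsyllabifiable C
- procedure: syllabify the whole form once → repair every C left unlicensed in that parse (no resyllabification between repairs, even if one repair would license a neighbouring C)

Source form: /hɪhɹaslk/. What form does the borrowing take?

The consonants /l/, /k/ cannot be parsed into a legal (C)(C)V(C) syllable (at most one coda consonant is licensed; onsets may contain at most 2 consonants).
Epenthesis after each stranded consonant: /l/ → /lo/, /k/ → /ko/.

hɪhɹasloko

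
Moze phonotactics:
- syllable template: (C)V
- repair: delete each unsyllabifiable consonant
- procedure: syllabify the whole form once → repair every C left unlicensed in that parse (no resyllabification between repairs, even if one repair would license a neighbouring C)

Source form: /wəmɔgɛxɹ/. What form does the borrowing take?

The consonants /x/, /ɹ/ cannot be parsed into a legal (C)V syllable (no codas are permitted; onsets are limited to one consonant).
Deleting the stranded consonants removes /x/, /ɹ/.

wəmɔgɛ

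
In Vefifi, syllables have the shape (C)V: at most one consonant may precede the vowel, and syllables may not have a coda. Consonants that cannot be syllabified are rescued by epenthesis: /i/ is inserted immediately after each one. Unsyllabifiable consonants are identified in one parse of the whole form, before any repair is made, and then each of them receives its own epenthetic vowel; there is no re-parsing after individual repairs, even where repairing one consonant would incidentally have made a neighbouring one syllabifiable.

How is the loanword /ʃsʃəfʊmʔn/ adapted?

Under (C)V, the unsyllabifiable consonants are /ʃ/, /s/, /m/, /ʔ/, /n/ (no codas are permitted; onsets are limited to one consonant).
Inserting the epenthetic vowel yields /ʃ/ → /ʃi/, /s/ → /si/, /m/ → /mi/, /ʔ/ → /ʔi/, /n/ → /ni/.

ʃisiʃəfʊmiʔini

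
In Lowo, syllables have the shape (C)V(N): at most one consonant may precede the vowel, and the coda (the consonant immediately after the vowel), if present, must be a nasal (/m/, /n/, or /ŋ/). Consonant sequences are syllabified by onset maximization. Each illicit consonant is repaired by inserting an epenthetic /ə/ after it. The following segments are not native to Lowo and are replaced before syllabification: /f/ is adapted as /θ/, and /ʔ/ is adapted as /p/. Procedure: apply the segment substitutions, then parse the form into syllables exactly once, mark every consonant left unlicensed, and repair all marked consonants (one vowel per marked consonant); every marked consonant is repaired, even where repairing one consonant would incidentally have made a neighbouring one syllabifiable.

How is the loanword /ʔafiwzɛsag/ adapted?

paθiwəzɛsagə

Substitution: /ʔ/ → /p/, /f/ → /θ/, giving /paθiwzɛsag/.
Under (C)V(N), the unsyllabifiable consonants are /w/, /g/ (only a nasal (/m/, /n/, or /ŋ/) is licensed in coda position; onsets are limited to one consonant).
Inserting the epenthetic vowel yields /w/ → /wə/, /g/ → /gə/.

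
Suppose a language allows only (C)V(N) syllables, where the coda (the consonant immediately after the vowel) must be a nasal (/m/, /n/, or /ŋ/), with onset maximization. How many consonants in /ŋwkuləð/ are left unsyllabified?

Under (C)V(N), the unsyllabifiable consonants are /ŋ/, /w/, /ð/ (only a nasal (/m/, /n/, or /ŋ/) is licensed in coda position; onsets are limited to one consonant).

3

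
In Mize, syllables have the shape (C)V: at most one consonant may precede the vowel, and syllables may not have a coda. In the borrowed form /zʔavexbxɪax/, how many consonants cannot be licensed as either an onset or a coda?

Syllabifying with onset maximization leaves /z/, /x/, /b/, /x/ stranded (no codas are permitted; onsets are limited to one consonant).

4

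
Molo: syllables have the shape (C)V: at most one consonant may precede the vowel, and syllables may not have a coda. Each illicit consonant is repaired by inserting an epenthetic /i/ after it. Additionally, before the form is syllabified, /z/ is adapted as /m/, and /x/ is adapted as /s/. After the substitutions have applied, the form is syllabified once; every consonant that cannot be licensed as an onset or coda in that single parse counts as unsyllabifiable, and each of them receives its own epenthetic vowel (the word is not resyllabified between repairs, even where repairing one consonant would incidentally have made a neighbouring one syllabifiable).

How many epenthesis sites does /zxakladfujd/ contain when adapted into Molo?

After substitution the input is /msakladfujd/.
The unsyllabifiable consonants are /m/, /k/, /d/, /j/, /d/; each receives one epenthetic vowel.

5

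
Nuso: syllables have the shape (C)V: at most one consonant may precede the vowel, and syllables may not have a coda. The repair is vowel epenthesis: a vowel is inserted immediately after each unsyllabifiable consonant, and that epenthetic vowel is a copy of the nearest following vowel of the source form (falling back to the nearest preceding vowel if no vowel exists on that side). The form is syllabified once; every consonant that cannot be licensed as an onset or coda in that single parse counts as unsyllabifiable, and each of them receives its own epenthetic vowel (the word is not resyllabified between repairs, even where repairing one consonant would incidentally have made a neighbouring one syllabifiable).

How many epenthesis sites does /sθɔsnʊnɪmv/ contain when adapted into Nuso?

4

The unsyllabifiable consonants are /s/, /s/, /m/, /v/; each receives one epenthetic vowel.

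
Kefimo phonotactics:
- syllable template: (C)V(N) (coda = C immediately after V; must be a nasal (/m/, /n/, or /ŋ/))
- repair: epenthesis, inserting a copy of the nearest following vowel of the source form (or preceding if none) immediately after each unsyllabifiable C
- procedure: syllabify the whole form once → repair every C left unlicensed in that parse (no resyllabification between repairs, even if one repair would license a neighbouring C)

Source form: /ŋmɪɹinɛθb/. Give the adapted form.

Syllabifying with onset maximization leaves /ŋ/, /θ/, /b/ stranded (only a nasal (/m/, /n/, or /ŋ/) is licensed in coda position; onsets are limited to one consonant).
Inserting the epenthetic vowel yields /ŋ/ → /ŋɪ/, /θ/ → /θɛ/, /b/ → /bɛ/.

ŋɪmɪɹinɛθɛbɛ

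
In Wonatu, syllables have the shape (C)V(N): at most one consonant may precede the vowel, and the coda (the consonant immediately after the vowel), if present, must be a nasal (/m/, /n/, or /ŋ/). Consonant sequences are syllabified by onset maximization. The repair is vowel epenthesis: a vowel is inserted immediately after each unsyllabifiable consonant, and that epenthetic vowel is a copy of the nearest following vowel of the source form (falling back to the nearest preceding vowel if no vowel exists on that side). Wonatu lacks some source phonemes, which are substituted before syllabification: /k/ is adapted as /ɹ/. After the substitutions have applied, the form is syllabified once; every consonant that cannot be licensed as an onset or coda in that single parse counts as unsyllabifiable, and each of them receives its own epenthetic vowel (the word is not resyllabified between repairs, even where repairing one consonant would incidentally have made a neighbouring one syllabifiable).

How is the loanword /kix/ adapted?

ɹixi

Substitution: /k/ → /ɹ/, giving /ɹix/.
Syllabifying with onset maximization leaves /x/ stranded (only a nasal (/m/, /n/, or /ŋ/) is licensed in coda position; onsets are limited to one consonant).
Each unlicensed consonant becomes the onset of a new syllable: /x/ → /xi/.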